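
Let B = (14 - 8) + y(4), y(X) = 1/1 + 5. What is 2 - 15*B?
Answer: -178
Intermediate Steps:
y(X) = 6 (y(X) = 1 + 5 = 6)
B = 12 (B = (14 - 8) + 6 = 6 + 6 = 12)
2 - 15*B = 2 - 15*12 = 2 - 180 = -178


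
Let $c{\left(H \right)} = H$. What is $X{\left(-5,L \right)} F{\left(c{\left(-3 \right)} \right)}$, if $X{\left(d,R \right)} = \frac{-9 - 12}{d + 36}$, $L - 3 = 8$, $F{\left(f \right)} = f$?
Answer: $\frac{63}{31} \approx 2.0323$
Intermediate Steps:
$L = 11$ ($L = 3 + 8 = 11$)
$X{\left(d,R \right)} = - \frac{21}{36 + d}$
$X{\left(-5,L \right)} F{\left(c{\left(-3 \right)} \right)} = - \frac{21}{36 - 5} \left(-3\right) = - \frac{21}{31} \left(-3\right) = \left(-21\right) \frac{1}{31} \left(-3\right) = \left(- \frac{21}{31}\right) \left(-3\right) = \frac{63}{31}$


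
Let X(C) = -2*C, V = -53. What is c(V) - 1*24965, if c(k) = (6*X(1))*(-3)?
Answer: -24929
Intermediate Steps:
c(k) = 36 (c(k) = (6*(-2*1))*(-3) = (6*(-2))*(-3) = -12*(-3) = 36)
c(V) - 1*24965 = 36 - 1*24965 = 36 - 24965 = -24929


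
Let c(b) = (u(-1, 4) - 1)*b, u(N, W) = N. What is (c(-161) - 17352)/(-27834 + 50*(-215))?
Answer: 655/1484 ≈ 0.44137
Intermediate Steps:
c(b) = -2*b (c(b) = (-1 - 1)*b = -2*b)
(c(-161) - 17352)/(-27834 + 50*(-215)) = (-2*(-161) - 17352)/(-27834 + 50*(-215)) = (322 - 17352)/(-27834 - 10750) = -17030/(-38584) = -17030*(-1/38584) = 655/1484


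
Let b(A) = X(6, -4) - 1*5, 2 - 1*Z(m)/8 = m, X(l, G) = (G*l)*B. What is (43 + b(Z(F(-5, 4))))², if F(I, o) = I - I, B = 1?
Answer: 196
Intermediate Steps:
F(I, o) = 0
X(l, G) = G*l (X(l, G) = (G*l)*1 = G*l)
Z(m) = 16 - 8*m
b(A) = -29 (b(A) = -4*6 - 1*5 = -24 - 5 = -29)
(43 + b(Z(F(-5, 4))))² = (43 - 29)² = 14² = 196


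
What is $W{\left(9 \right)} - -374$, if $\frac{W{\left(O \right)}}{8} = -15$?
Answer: $254$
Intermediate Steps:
$W{\left(O \right)} = -120$ ($W{\left(O \right)} = 8 \left(-15\right) = -120$)
$W{\left(9 \right)} - -374 = -120 - -374 = -120 + 374 = 254$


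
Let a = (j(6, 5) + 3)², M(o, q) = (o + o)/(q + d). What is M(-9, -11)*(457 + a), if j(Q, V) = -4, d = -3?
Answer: 4122/7 ≈ 588.86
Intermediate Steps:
M(o, q) = 2*o/(-3 + q) (M(o, q) = (o + o)/(q - 3) = (2*o)/(-3 + q) = 2*o/(-3 + q))
a = 1 (a = (-4 + 3)² = (-1)² = 1)
M(-9, -11)*(457 + a) = (2*(-9)/(-3 - 11))*(457 + 1) = (2*(-9)/(-14))*458 = (2*(-9)*(-1/14))*458 = (9/7)*458 = 4122/7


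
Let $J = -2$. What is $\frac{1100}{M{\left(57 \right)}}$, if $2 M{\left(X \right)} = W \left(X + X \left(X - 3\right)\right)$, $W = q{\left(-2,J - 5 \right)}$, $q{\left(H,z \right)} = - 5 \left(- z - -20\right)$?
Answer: $- \frac{8}{1539} \approx -0.0051982$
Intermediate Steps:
$q{\left(H,z \right)} = -100 + 5 z$ ($q{\left(H,z \right)} = - 5 \left(- z + 20\right) = - 5 \left(20 - z\right) = -100 + 5 z$)
$W = -135$ ($W = -100 + 5 \left(-2 - 5\right) = -100 + 5 \left(-7\right) = -100 - 35 = -135$)
$M{\left(X \right)} = - \frac{135 X}{2} - \frac{135 X \left(-3 + X\right)}{2}$ ($M{\left(X \right)} = \frac{\left(-135\right) \left(X + X \left(X - 3\right)\right)}{2} = \frac{\left(-135\right) \left(X + X \left(-3 + X\right)\right)}{2} = \frac{- 135 X - 135 X \left(-3 + X\right)}{2} = - \frac{135 X}{2} - \frac{135 X \left(-3 + X\right)}{2}$)
$\frac{1100}{M{\left(57 \right)}} = \frac{1100}{\frac{135}{2} \cdot 57 \left(2 - 57\right)} = \frac{1100}{\frac{135}{2} \cdot 57 \left(-55\right)} = \frac{1100}{- \frac{423225}{2}} = 1100 \left(- \frac{2}{423225}\right) = - \frac{8}{1539}$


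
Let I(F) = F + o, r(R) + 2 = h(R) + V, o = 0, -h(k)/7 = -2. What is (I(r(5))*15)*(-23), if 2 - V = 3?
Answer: -3795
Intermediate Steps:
V = -1 (V = 2 - 1*3 = 2 - 3 = -1)
h(k) = 14 (h(k) = -7*(-2) = 14)
r(R) = 11 (r(R) = -2 + (14 - 1) = -2 + 13 = 11)
I(F) = F (I(F) = F + 0 = F)
(I(r(5))*15)*(-23) = (11*15)*(-23) = 165*(-23) = -3795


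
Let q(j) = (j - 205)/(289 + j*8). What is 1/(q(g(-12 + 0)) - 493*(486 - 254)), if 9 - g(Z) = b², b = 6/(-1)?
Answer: -73/8349680 ≈ -8.7428e-6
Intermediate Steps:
b = -6 (b = 6*(-1) = -6)
g(Z) = -27 (g(Z) = 9 - 1*(-6)² = 9 - 1*36 = 9 - 36 = -27)
q(j) = (-205 + j)/(289 + 8*j)
1/(q(g(-12 + 0)) - 493*(486 - 254)) = 1/((-205 - 27)/(289 + 8*(-27)) - 493*(486 - 254)) = 1/(-232/(289 - 216) - 493*232) = 1/(-232/73 - 114376) = 1/(-8349680/73) = -73/8349680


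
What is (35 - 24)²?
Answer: 121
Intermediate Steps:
(35 - 24)² = 11² = 121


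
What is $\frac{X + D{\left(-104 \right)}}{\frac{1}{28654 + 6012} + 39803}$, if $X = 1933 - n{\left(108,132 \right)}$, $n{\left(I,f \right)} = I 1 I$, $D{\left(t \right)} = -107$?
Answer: $- \frac{341044108}{1379810799} \approx -0.24717$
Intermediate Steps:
$n{\left(I,f \right)} = I^{2}$ ($n{\left(I,f \right)} = I I = I^{2}$)
$X = -9731$ ($X = 1933 - 108^{2} = 1933 - 11664 = -9731$)
$\frac{X + D{\left(-104 \right)}}{\frac{1}{28654 + 6012} + 39803} = \frac{-9731 - 107}{\frac{1}{28654 + 6012} + 39803} = - \frac{9838}{\frac{1}{34666} + 39803} = - \frac{9838}{\frac{1379810799}{34666}} = \left(-9838\right) \frac{34666}{1379810799} = - \frac{341044108}{1379810799}$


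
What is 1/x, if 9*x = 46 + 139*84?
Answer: 9/11722 ≈ 0.00076779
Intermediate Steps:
x = 11722/9 (x = (46 + 139*84)/9 = (46 + 11676)/9 = (⅑)*11722 = 11722/9 ≈ 1302.4)
1/x = 1/(11722/9) = 9/11722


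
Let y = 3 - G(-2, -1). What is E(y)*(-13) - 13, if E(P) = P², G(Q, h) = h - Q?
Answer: -65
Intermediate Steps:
y = 2 (y = 3 - (-1 - 1*(-2)) = 3 - (-1 + 2) = 3 - 1*1 = 3 - 1 = 2)
E(y)*(-13) - 13 = 2²*(-13) - 13 = 4*(-13) - 13 = -52 - 13 = -65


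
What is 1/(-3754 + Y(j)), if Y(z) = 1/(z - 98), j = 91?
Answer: -7/26279 ≈ -0.00026637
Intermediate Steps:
Y(z) = 1/(-98 + z)
1/(-3754 + Y(j)) = 1/(-3754 + 1/(-98 + 91)) = 1/(-3754 + 1/(-7)) = 1/(-3754 - ⅐) = 1/(-26279/7) = -7/26279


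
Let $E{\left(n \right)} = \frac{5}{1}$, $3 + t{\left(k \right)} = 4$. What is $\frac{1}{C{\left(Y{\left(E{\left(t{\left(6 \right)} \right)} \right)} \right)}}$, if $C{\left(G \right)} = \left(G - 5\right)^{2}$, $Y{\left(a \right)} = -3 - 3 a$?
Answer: $\frac{1}{529} \approx 0.0018904$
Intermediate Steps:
$t{\left(k \right)} = 1$ ($t{\left(k \right)} = -3 + 4 = 1$)
$E{\left(n \right)} = 5$ ($E{\left(n \right)} = 5 \cdot 1 = 5$)
$C{\left(G \right)} = \left(-5 + G\right)^{2}$
$\frac{1}{C{\left(Y{\left(E{\left(t{\left(6 \right)} \right)} \right)} \right)}} = \frac{1}{\left(-5 - 18\right)^{2}} = \frac{1}{\left(-23\right)^{2}} = \frac{1}{529}$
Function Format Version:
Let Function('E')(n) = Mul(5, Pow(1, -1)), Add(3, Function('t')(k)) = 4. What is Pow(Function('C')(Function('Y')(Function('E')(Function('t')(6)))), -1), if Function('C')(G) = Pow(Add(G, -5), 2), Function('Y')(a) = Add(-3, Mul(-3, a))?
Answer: Rational(1, 529) ≈ 0.0018904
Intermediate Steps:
Function('t')(k) = 1 (Function('t')(k) = Add(-3, 4) = 1)
Function('E')(n) = 5 (Function('E')(n) = Mul(5, 1) = 5)
Function('C')(G) = Pow(Add(-5, G), 2)
Pow(Function('C')(Function('Y')(Function('E')(Function('t')(6)))), -1) = Pow(Pow(Add(-5, Add(-3, Mul(-3, 5))), 2), -1) = Pow(Pow(Add(-5, Add(-3, -15)), 2), -1) = Pow(Pow(Add(-5, -18), 2), -1) = Pow(Pow(-23, 2), -1) = Pow(529, -1) = Rational(1, 529)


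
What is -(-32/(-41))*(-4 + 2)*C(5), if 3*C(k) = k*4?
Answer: 1280/123 ≈ 10.407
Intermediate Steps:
C(k) = 4*k/3 (C(k) = (k*4)/3 = (4*k)/3 = 4*k/3)
-(-32/(-41))*(-4 + 2)*C(5) = -(-32/(-41))*(-4 + 2)*((4/3)*5) = -(-32*(-1/41))*(-2*20/3) = -32*(-40)/(41*3) = -1*(-1280/123) = 1280/123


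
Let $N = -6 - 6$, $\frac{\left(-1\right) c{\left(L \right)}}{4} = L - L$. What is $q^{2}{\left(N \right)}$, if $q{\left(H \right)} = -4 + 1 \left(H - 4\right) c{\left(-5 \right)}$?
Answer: $16$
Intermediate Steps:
$c{\left(L \right)} = 0$ ($c{\left(L \right)} = - 4 \left(L - L\right) = \left(-4\right) 0 = 0$)
$N = -12$
$q{\left(H \right)} = -4$ ($q{\left(H \right)} = -4 + 1 \left(H - 4\right) 0 = -4 + 1 \left(-4 + H\right) 0 = -4 + \left(-4 + H\right) 0 = -4 + 0 = -4$)
$q^{2}{\left(N \right)} = \left(-4\right)^{2} = 16$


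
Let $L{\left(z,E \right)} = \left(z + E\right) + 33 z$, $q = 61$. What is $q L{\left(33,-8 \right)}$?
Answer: $67954$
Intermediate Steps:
$L{\left(z,E \right)} = E + 34 z$ ($L{\left(z,E \right)} = \left(E + z\right) + 33 z = E + 34 z$)
$q L{\left(33,-8 \right)} = 61 \left(-8 + 34 \cdot 33\right) = 61 \left(-8 + 1122\right) = 61 \cdot 1114 = 67954$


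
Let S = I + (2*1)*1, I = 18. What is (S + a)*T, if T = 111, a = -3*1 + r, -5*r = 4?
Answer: 8991/5 ≈ 1798.2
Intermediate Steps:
r = -4/5 (r = -1/5*4 = -4/5 ≈ -0.80000)
a = -19/5 (a = -3*1 - 4/5 = -3 - 4/5 = -19/5 ≈ -3.8000)
S = 20 (S = 18 + (2*1)*1 = 18 + 2*1 = 18 + 2 = 20)
(S + a)*T = (20 - 19/5)*111 = (81/5)*111 = 8991/5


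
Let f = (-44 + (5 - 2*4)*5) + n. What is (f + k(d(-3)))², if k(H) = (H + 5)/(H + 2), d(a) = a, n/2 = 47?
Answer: 1089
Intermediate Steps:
n = 94 (n = 2*47 = 94)
k(H) = (5 + H)/(2 + H)
f = 35 (f = (-44 + (5 - 2*4)*5) + 94 = (-44 + (5 - 8)*5) + 94 = (-44 - 3*5) + 94 = (-44 - 15) + 94 = -59 + 94 = 35)
(f + k(d(-3)))² = (35 + (5 - 3)/(2 - 3))² = (35 + 2/(-1))² = (35 - 1*2)² = (35 - 2)² = 33² = 1089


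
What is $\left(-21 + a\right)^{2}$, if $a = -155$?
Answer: $30976$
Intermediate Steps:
$\left(-21 + a\right)^{2} = \left(-21 - 155\right)^{2} = \left(-176\right)^{2} = 30976$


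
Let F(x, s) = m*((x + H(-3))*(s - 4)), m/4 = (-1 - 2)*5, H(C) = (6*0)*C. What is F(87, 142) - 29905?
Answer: -750265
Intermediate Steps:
H(C) = 0 (H(C) = 0*C = 0)
m = -60 (m = 4*((-1 - 2)*5) = 4*(-3*5) = 4*(-15) = -60)
F(x, s) = -60*x*(-4 + s) (F(x, s) = -60*(x + 0)*(s - 4) = -60*x*(-4 + s))
F(87, 142) - 29905 = 60*87*(4 - 1*142) - 29905 = 60*87*(4 - 142) - 29905 = 60*87*(-138) - 29905 = -720360 - 29905 = -750265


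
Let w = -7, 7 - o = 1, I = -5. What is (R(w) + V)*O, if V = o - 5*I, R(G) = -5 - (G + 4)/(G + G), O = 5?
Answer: 1805/14 ≈ 128.93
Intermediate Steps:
o = 6 (o = 7 - 1*1 = 7 - 1 = 6)
R(G) = -5 - (4 + G)/(2*G)
V = 31 (V = 6 - 5*(-5) = 6 + 25 = 31)
(R(w) + V)*O = ((-11/2 - 2/(-7)) + 31)*5 = ((-11/2 - 2*(-1/7)) + 31)*5 = ((-11/2 + 2/7) + 31)*5 = (-73/14 + 31)*5 = (361/14)*5 = 1805/14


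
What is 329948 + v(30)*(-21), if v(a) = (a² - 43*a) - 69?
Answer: 339587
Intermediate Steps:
v(a) = -69 + a² - 43*a
329948 + v(30)*(-21) = 329948 + (-69 + 30² - 43*30)*(-21) = 329948 + (-69 + 900 - 1290)*(-21) = 329948 - 459*(-21) = 329948 + 9639 = 339587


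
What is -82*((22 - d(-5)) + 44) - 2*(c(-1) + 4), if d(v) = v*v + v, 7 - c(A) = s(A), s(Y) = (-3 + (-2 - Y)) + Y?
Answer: -3804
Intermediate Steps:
s(Y) = -5 (s(Y) = (-5 - Y) + Y = -5)
c(A) = 12 (c(A) = 7 - 1*(-5) = 7 + 5 = 12)
d(v) = v + v² (d(v) = v² + v = v + v²)
-82*((22 - d(-5)) + 44) - 2*(c(-1) + 4) = -82*((22 - (-5)*(1 - 5)) + 44) - 2*(12 + 4) = -82*((22 - (-5)*(-4)) + 44) - 2*16 = -82*((22 - 1*20) + 44) - 32 = -82*((22 - 20) + 44) - 32 = -82*(2 + 44) - 32 = -82*46 - 32 = -3772 - 32 = -3804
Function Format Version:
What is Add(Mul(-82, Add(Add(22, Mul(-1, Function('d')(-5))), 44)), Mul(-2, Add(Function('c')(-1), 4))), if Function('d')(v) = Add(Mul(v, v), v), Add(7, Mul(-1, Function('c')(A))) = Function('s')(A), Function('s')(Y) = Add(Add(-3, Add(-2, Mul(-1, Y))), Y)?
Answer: -3804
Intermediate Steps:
Function('s')(Y) = -5 (Function('s')(Y) = Add(Add(-5, Mul(-1, Y)), Y) = -5)
Function('c')(A) = 12 (Function('c')(A) = Add(7, Mul(-1, -5)) = Add(7, 5) = 12)
Function('d')(v) = Add(v, Pow(v, 2)) (Function('d')(v) = Add(Pow(v, 2), v) = Add(v, Pow(v, 2)))
Add(Mul(-82, Add(Add(22, Mul(-1, Function('d')(-5))), 44)), Mul(-2, Add(Function('c')(-1), 4))) = Add(Mul(-82, Add(Add(22, Mul(-1, Mul(-5, Add(1, -5)))), 44)), Mul(-2, Add(12, 4))) = Add(Mul(-82, Add(Add(22, Mul(-1, Mul(-5, -4))), 44)), Mul(-2, 16)) = Add(Mul(-82, Add(Add(22, Mul(-1, 20)), 44)), -32) = Add(Mul(-82, Add(Add(22, -20), 44)), -32) = Add(Mul(-82, Add(2, 44)), -32) = Add(Mul(-82, 46), -32) = Add(-3772, -32) = -3804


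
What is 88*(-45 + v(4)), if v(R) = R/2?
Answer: -3784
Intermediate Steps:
v(R) = R/2 (v(R) = R*(½) = R/2)
88*(-45 + v(4)) = 88*(-45 + (½)*4) = 88*(-45 + 2) = 88*(-43) = -3784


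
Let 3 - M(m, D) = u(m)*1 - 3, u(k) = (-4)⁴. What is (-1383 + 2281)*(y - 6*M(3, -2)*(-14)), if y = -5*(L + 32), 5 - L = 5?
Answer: -19001680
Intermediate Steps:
L = 0 (L = 5 - 1*5 = 5 - 5 = 0)
u(k) = 256
y = -160 (y = -5*(0 + 32) = -5*32 = -160)
M(m, D) = -250 (M(m, D) = 3 - (256*1 - 3) = 3 - (256 - 3) = 3 - 1*253 = 3 - 253 = -250)
(-1383 + 2281)*(y - 6*M(3, -2)*(-14)) = (-1383 + 2281)*(-160 - 6*(-250)*(-14)) = 898*(-160 + 1500*(-14)) = 898*(-160 - 21000) = 898*(-21160) = -19001680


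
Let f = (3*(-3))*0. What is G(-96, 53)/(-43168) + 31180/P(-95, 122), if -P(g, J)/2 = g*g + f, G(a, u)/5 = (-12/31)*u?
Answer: -54826219/31782440 ≈ -1.7250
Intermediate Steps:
f = 0 (f = -9*0 = 0)
G(a, u) = -60*u/31 (G(a, u) = 5*((-12/31)*u) = 5*((-12*1/31)*u) = 5*(-12*u/31) = -60*u/31)
P(g, J) = -2*g² (P(g, J) = -2*(g*g + 0) = -2*(g² + 0) = -2*g²)
G(-96, 53)/(-43168) + 31180/P(-95, 122) = -60/31*53/(-43168) + 31180/((-2*(-95)²)) = -3180/31*(-1/43168) + 31180/((-2*9025)) = 795/334552 + 31180/(-18050) = 795/334552 + 31180*(-1/18050) = 795/334552 - 3118/1805 = -54826219/31782440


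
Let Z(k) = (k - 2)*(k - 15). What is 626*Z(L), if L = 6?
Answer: -22536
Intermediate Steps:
Z(k) = (-15 + k)*(-2 + k) (Z(k) = (-2 + k)*(-15 + k) = (-15 + k)*(-2 + k))
626*Z(L) = 626*(30 + 6² - 17*6) = 626*(30 + 36 - 102) = 626*(-36) = -22536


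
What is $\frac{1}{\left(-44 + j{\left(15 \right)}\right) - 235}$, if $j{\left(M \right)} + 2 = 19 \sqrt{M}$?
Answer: $- \frac{281}{73546} - \frac{19 \sqrt{15}}{73546} \approx -0.0048213$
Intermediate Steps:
$j{\left(M \right)} = -2 + 19 \sqrt{M}$
$\frac{1}{\left(-44 + j{\left(15 \right)}\right) - 235} = \frac{1}{\left(-44 - \left(2 - 19 \sqrt{15}\right)\right) - 235} = \frac{1}{\left(-46 + 19 \sqrt{15}\right) - 235} = \frac{1}{-281 + 19 \sqrt{15}}$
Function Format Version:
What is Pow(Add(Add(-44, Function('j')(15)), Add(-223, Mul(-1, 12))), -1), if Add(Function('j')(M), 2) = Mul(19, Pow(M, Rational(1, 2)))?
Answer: Add(Rational(-281, 73546), Mul(Rational(-19, 73546), Pow(15, Rational(1, 2)))) ≈ -0.0048213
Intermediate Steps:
Function('j')(M) = Add(-2, Mul(19, Pow(M, Rational(1, 2))))
Pow(Add(Add(-44, Function('j')(15)), Add(-223, Mul(-1, 12))), -1) = Pow(Add(Add(-44, Add(-2, Mul(19, Pow(15, Rational(1, 2))))), Add(-223, Mul(-1, 12))), -1) = Pow(Add(Add(-46, Mul(19, Pow(15, Rational(1, 2)))), Add(-223, -12)), -1) = Pow(Add(Add(-46, Mul(19, Pow(15, Rational(1, 2)))), -235), -1) = Pow(Add(-281, Mul(19, Pow(15, Rational(1, 2)))), -1)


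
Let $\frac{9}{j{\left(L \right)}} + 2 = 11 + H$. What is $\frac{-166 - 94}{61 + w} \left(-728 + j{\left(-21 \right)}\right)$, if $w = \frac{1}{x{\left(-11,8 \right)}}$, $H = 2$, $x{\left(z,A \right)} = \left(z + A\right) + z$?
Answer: $\frac{29116360}{9383} \approx 3103.1$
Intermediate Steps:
$x{\left(z,A \right)} = A + 2 z$ ($x{\left(z,A \right)} = \left(A + z\right) + z = A + 2 z$)
$w = - \frac{1}{14}$ ($w = \frac{1}{8 + 2 \left(-11\right)} = \frac{1}{8 - 22} = \frac{1}{-14} = - \frac{1}{14} \approx -0.071429$)
$j{\left(L \right)} = \frac{9}{11}$ ($j{\left(L \right)} = \frac{9}{-2 + \left(11 + 2\right)} = \frac{9}{-2 + 13} = \frac{9}{11}$)
$\frac{-166 - 94}{61 + w} \left(-728 + j{\left(-21 \right)}\right) = \frac{-166 - 94}{61 - \frac{1}{14}} \left(-728 + \frac{9}{11}\right) = - \frac{260}{\frac{853}{14}} \left(- \frac{7999}{11}\right) = \left(-260\right) \frac{14}{853} \left(- \frac{7999}{11}\right) = \left(- \frac{3640}{853}\right) \left(- \frac{7999}{11}\right) = \frac{29116360}{9383}$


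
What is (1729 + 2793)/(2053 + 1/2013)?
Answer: 239547/108755 ≈ 2.2026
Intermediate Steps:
(1729 + 2793)/(2053 + 1/2013) = 4522/(2053 + 1/2013) = 4522/(4132690/2013) = 4522*(2013/4132690) = 239547/108755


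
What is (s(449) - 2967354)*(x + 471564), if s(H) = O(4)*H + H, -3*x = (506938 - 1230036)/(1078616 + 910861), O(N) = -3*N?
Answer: -8365512463699224326/5968431 ≈ -1.4016e+12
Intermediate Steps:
x = 723098/5968431 (x = -(506938 - 1230036)/(3*(1078616 + 910861)) = -(-723098)/(3*1989477) = -1/3*(-723098/1989477) = 723098/5968431 ≈ 0.12115)
s(H) = -11*H (s(H) = (-3*4)*H + H = -12*H + H = -11*H)
(s(449) - 2967354)*(x + 471564) = (-11*449 - 2967354)*(723098/5968431 + 471564) = (-4939 - 2967354)*(2814497919182/5968431) = -2972293*2814497919182/5968431 = -8365512463699224326/5968431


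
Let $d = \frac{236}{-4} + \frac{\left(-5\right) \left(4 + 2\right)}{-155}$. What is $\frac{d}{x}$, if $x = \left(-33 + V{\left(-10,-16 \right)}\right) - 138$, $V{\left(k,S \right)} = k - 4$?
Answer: $\frac{1823}{5735} \approx 0.31787$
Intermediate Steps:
$V{\left(k,S \right)} = -4 + k$ ($V{\left(k,S \right)} = k - 4 = -4 + k$)
$x = -185$ ($x = \left(-33 - 14\right) - 138 = -47 - 138 = -185$)
$d = - \frac{1823}{31}$ ($d = 236 \left(- \frac{1}{4}\right) + \left(-5\right) 6 \left(- \frac{1}{155}\right) = -59 - - \frac{6}{31} = -59 + \frac{6}{31} = - \frac{1823}{31} \approx -58.806$)
$\frac{d}{x} = - \frac{1823}{31 \left(-185\right)} = \left(- \frac{1823}{31}\right) \left(- \frac{1}{185}\right) = \frac{1823}{5735}$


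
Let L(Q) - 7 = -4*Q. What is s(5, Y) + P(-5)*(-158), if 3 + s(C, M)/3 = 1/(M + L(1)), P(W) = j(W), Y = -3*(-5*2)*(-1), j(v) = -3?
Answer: 4184/9 ≈ 464.89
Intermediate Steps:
L(Q) = 7 - 4*Q
Y = -30 (Y = -(-30)*(-1) = -3*10 = -30)
P(W) = -3
s(C, M) = -9 + 3/(3 + M) (s(C, M) = -9 + 3/(M + (7 - 4*1)) = -9 + 3/(M + (7 - 4)) = -9 + 3/(M + 3) = -9 + 3/(3 + M))
s(5, Y) + P(-5)*(-158) = 3*(-8 - 3*(-30))/(3 - 30) - 3*(-158) = 3*(-8 + 90)/(-27) + 474 = 3*(-1/27)*82 + 474 = -82/9 + 474 = 4184/9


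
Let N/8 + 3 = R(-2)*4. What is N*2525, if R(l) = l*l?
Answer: 262600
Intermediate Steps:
R(l) = l²
N = 104 (N = -24 + 8*((-2)²*4) = -24 + 8*(4*4) = -24 + 8*16 = -24 + 128 = 104)
N*2525 = 104*2525 = 262600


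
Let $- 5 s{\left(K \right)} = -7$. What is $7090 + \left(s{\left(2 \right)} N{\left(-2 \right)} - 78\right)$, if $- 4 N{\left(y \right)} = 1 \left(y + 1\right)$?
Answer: $\frac{140247}{20} \approx 7012.4$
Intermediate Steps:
$s{\left(K \right)} = \frac{7}{5}$ ($s{\left(K \right)} = \left(- \frac{1}{5}\right) \left(-7\right) = \frac{7}{5}$)
$N{\left(y \right)} = - \frac{1}{4} - \frac{y}{4}$ ($N{\left(y \right)} = - \frac{1 \left(y + 1\right)}{4} = - \frac{1 \left(1 + y\right)}{4} = - \frac{1 + y}{4} = - \frac{1}{4} - \frac{y}{4}$)
$7090 + \left(s{\left(2 \right)} N{\left(-2 \right)} - 78\right) = 7090 + \left(\frac{7 \left(- \frac{1}{4} - - \frac{1}{2}\right)}{5} - 78\right) = 7090 + \left(\frac{7 \left(- \frac{1}{4} + \frac{1}{2}\right)}{5} - 78\right) = 7090 + \left(\frac{7}{5} \cdot \frac{1}{4} - 78\right) = 7090 + \left(\frac{7}{20} - 78\right) = 7090 - \frac{1553}{20} = \frac{140247}{20}$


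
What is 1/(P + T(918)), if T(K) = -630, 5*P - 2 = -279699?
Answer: -5/282847 ≈ -1.7677e-5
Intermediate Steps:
P = -279697/5 (P = 2/5 + (1/5)*(-279699) = 2/5 - 279699/5 = -279697/5 ≈ -55939.)
1/(P + T(918)) = 1/(-279697/5 - 630) = 1/(-282847/5) = -5/282847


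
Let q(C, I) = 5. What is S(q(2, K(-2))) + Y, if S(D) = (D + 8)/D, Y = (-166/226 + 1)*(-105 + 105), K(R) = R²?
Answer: 13/5 ≈ 2.6000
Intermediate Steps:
Y = 0 (Y = (-166*1/226 + 1)*0 = (-83/113 + 1)*0 = (30/113)*0 = 0)
S(D) = (8 + D)/D
S(q(2, K(-2))) + Y = (8 + 5)/5 + 0 = (⅕)*13 + 0 = 13/5 + 0 = 13/5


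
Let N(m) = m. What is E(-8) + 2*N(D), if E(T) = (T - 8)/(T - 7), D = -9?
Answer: -254/15 ≈ -16.933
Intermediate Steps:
E(T) = (-8 + T)/(-7 + T)
E(-8) + 2*N(D) = (-8 - 8)/(-7 - 8) + 2*(-9) = -16/(-15) - 18 = -1/15*(-16) - 18 = 16/15 - 18 = -254/15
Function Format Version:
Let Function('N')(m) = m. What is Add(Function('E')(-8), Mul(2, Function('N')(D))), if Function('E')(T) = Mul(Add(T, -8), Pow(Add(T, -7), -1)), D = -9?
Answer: Rational(-254, 15) ≈ -16.933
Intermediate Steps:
Function('E')(T) = Mul(Pow(Add(-7, T), -1), Add(-8, T)) (Function('E')(T) = Mul(Add(-8, T), Pow(Add(-7, T), -1)) = Mul(Pow(Add(-7, T), -1), Add(-8, T)))
Add(Function('E')(-8), Mul(2, Function('N')(D))) = Add(Mul(Pow(Add(-7, -8), -1), Add(-8, -8)), Mul(2, -9)) = Add(Mul(Pow(-15, -1), -16), -18) = Add(Mul(Rational(-1, 15), -16), -18) = Add(Rational(16, 15), -18) = Rational(-254, 15)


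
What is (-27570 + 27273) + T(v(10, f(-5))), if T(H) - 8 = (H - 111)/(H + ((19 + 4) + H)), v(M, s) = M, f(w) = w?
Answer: -12528/43 ≈ -291.35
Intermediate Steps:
T(H) = 8 + (-111 + H)/(23 + 2*H) (T(H) = 8 + (H - 111)/(H + ((19 + 4) + H)) = 8 + (-111 + H)/(H + (23 + H)) = 8 + (-111 + H)/(23 + 2*H))
(-27570 + 27273) + T(v(10, f(-5))) = (-27570 + 27273) + (73 + 17*10)/(23 + 2*10) = -297 + (73 + 170)/(23 + 20) = -297 + 243/43 = -12528/43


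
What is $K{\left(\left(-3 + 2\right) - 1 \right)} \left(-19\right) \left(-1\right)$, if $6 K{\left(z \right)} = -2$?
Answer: $- \frac{19}{3} \approx -6.3333$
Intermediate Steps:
$K{\left(z \right)} = - \frac{1}{3}$ ($K{\left(z \right)} = \frac{1}{6} \left(-2\right) = - \frac{1}{3}$)
$K{\left(\left(-3 + 2\right) - 1 \right)} \left(-19\right) \left(-1\right) = \left(- \frac{1}{3}\right) \left(-19\right) \left(-1\right) = \frac{19}{3} \left(-1\right) = - \frac{19}{3}$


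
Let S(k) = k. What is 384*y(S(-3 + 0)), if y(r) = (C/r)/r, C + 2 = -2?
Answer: -512/3 ≈ -170.67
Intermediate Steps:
C = -4 (C = -2 - 2 = -4)
y(r) = -4/r**2 (y(r) = (-4/r)/r = -4/r**2)
384*y(S(-3 + 0)) = 384*(-4/(-3 + 0)**2) = 384*(-4/(-3)**2) = 384*(-4*1/9) = 384*(-4/9) = -512/3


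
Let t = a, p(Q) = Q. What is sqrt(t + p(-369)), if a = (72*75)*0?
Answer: 3*I*sqrt(41) ≈ 19.209*I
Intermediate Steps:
a = 0 (a = 5400*0 = 0)
t = 0
sqrt(t + p(-369)) = sqrt(0 - 369) = sqrt(-369) = 3*I*sqrt(41)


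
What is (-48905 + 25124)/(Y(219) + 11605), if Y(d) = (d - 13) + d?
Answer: -7927/4010 ≈ -1.9768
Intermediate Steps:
Y(d) = -13 + 2*d (Y(d) = (-13 + d) + d = -13 + 2*d)
(-48905 + 25124)/(Y(219) + 11605) = (-48905 + 25124)/((-13 + 2*219) + 11605) = -23781/((-13 + 438) + 11605) = -23781/(425 + 11605) = -23781/12030 = -23781*1/12030 = -7927/4010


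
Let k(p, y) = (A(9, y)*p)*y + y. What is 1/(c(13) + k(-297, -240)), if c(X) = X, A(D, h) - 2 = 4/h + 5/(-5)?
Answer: 1/69865 ≈ 1.4313e-5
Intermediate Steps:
A(D, h) = 1 + 4/h (A(D, h) = 2 + (4/h + 5/(-5)) = 2 + (4/h + 5*(-⅕)) = 2 + (4/h - 1) = 2 + (-1 + 4/h) = 1 + 4/h)
k(p, y) = y + p*(4 + y) (k(p, y) = (((4 + y)/y)*p)*y + y = (p*(4 + y)/y)*y + y = p*(4 + y) + y = y + p*(4 + y))
1/(c(13) + k(-297, -240)) = 1/(13 + (-240 - 297*(4 - 240))) = 1/(13 + (-240 - 297*(-236))) = 1/(13 + (-240 + 70092)) = 1/(13 + 69852) = 1/69865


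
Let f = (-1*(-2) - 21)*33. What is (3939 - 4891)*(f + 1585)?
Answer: -912016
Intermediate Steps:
f = -627 (f = (2 - 21)*33 = -19*33 = -627)
(3939 - 4891)*(f + 1585) = (3939 - 4891)*(-627 + 1585) = -952*958 = -912016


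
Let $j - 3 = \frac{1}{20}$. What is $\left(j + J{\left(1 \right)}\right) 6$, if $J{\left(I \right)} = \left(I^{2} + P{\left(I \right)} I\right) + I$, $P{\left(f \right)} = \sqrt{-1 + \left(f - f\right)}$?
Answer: $\frac{303}{10} + 6 i \approx 30.3 + 6.0 i$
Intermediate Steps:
$P{\left(f \right)} = i$ ($P{\left(f \right)} = \sqrt{-1 + 0} = \sqrt{-1} = i$)
$J{\left(I \right)} = I + I^{2} + i I$ ($J{\left(I \right)} = \left(I^{2} + i I\right) + I = I + I^{2} + i I$)
$j = \frac{61}{20}$ ($j = 3 + \frac{1}{20} = \frac{61}{20} \approx 3.05$)
$\left(j + J{\left(1 \right)}\right) 6 = \left(\frac{61}{20} + 1 \left(1 + i + 1\right)\right) 6 = \left(\frac{61}{20} + 1 \left(2 + i\right)\right) 6 = \left(\frac{61}{20} + \left(2 + i\right)\right) 6 = \left(\frac{101}{20} + i\right) 6 = \frac{303}{10} + 6 i$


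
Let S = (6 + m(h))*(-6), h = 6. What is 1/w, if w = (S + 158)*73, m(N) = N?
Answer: 1/6278 ≈ 0.00015929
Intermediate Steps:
S = -72 (S = (6 + 6)*(-6) = 12*(-6) = -72)
w = 6278 (w = (-72 + 158)*73 = 86*73 = 6278)
1/w = 1/6278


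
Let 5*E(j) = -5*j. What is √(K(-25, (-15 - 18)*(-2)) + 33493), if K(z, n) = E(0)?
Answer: √33493 ≈ 183.01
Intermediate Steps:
E(j) = -j (E(j) = (-5*j)/5 = -j)
K(z, n) = 0 (K(z, n) = -1*0 = 0)
√(K(-25, (-15 - 18)*(-2)) + 33493) = √(0 + 33493) = √33493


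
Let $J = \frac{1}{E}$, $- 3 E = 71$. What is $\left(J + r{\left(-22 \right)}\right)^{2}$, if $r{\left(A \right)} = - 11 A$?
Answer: $\frac{295118041}{5041} \approx 58544.0$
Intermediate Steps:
$E = - \frac{71}{3}$ ($E = \left(- \frac{1}{3}\right) 71 = - \frac{71}{3} \approx -23.667$)
$J = - \frac{3}{71}$ ($J = \frac{1}{- \frac{71}{3}} = - \frac{3}{71} \approx -0.042253$)
$\left(J + r{\left(-22 \right)}\right)^{2} = \left(- \frac{3}{71} - -242\right)^{2} = \left(- \frac{3}{71} + 242\right)^{2} = \left(\frac{17179}{71}\right)^{2} = \frac{295118041}{5041}$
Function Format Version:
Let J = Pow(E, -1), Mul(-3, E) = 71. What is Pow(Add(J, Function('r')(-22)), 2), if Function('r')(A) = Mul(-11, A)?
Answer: Rational(295118041, 5041) ≈ 58544.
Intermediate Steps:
E = Rational(-71, 3) (E = Mul(Rational(-1, 3), 71) = Rational(-71, 3) ≈ -23.667)
J = Rational(-3, 71) (J = Pow(Rational(-71, 3), -1) = Rational(-3, 71) ≈ -0.042253)
Pow(Add(J, Function('r')(-22)), 2) = Pow(Add(Rational(-3, 71), Mul(-11, -22)), 2) = Pow(Add(Rational(-3, 71), 242), 2) = Pow(Rational(17179, 71), 2) = Rational(295118041, 5041)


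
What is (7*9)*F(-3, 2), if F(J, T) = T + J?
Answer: -63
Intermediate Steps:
F(J, T) = J + T
(7*9)*F(-3, 2) = (7*9)*(-3 + 2) = 63*(-1) = -63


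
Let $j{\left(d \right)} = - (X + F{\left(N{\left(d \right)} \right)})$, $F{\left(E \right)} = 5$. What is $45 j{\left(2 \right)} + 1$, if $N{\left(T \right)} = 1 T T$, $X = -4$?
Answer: $-44$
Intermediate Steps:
$N{\left(T \right)} = T^{2}$ ($N{\left(T \right)} = T T = T^{2}$)
$j{\left(d \right)} = -1$ ($j{\left(d \right)} = - (-4 + 5) = \left(-1\right) 1 = -1$)
$45 j{\left(2 \right)} + 1 = 45 \left(-1\right) + 1 = -45 + 1 = -44$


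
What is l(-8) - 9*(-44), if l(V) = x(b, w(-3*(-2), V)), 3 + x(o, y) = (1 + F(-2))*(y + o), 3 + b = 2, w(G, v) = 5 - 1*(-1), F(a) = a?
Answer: 388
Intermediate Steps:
w(G, v) = 6 (w(G, v) = 5 + 1 = 6)
b = -1 (b = -3 + 2 = -1)
x(o, y) = -3 - o - y (x(o, y) = -3 + (1 - 2)*(y + o) = -3 - (o + y) = -3 + (-o - y) = -3 - o - y)
l(V) = -8 (l(V) = -3 - 1*(-1) - 1*6 = -3 + 1 - 6 = -8)
l(-8) - 9*(-44) = -8 - 9*(-44) = -8 + 396 = 388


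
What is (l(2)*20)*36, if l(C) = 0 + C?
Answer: 1440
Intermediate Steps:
l(C) = C
(l(2)*20)*36 = (2*20)*36 = 40*36 = 1440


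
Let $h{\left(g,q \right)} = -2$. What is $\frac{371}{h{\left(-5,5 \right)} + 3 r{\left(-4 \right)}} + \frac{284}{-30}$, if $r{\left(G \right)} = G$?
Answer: $- \frac{1079}{30} \approx -35.967$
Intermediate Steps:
$\frac{371}{h{\left(-5,5 \right)} + 3 r{\left(-4 \right)}} + \frac{284}{-30} = \frac{371}{-2 + 3 \left(-4\right)} + \frac{284}{-30} = \frac{371}{-2 - 12} + 284 \left(- \frac{1}{30}\right) = \frac{371}{-14} - \frac{142}{15} = 371 \left(- \frac{1}{14}\right) - \frac{142}{15} = - \frac{53}{2} - \frac{142}{15} = - \frac{1079}{30}$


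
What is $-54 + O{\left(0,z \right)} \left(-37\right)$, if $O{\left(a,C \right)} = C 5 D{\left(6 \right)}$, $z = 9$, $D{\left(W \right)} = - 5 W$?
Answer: $49896$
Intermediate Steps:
$O{\left(a,C \right)} = - 150 C$ ($O{\left(a,C \right)} = C 5 \left(\left(-5\right) 6\right) = 5 C \left(-30\right) = - 150 C$)
$-54 + O{\left(0,z \right)} \left(-37\right) = -54 + \left(-150\right) 9 \left(-37\right) = -54 - -49950 = -54 + 49950 = 49896$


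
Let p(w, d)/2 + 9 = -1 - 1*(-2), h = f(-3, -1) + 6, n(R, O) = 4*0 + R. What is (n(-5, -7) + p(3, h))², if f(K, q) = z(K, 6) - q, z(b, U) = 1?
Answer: 441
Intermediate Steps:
f(K, q) = 1 - q
n(R, O) = R (n(R, O) = 0 + R = R)
h = 8 (h = (1 - 1*(-1)) + 6 = (1 + 1) + 6 = 2 + 6 = 8)
p(w, d) = -16 (p(w, d) = -18 + 2*(-1 - 1*(-2)) = -18 + 2*(-1 + 2) = -18 + 2*1 = -18 + 2 = -16)
(n(-5, -7) + p(3, h))² = (-5 - 16)² = (-21)² = 441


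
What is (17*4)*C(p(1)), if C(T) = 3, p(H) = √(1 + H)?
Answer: 204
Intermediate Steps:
(17*4)*C(p(1)) = (17*4)*3 = 68*3 = 204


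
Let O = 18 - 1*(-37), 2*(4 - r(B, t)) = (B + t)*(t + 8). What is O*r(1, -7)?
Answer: 385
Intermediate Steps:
r(B, t) = 4 - (8 + t)*(B + t)/2 (r(B, t) = 4 - (B + t)*(t + 8)/2 = 4 - (B + t)*(8 + t)/2 = 4 - (8 + t)*(B + t)/2)
O = 55 (O = 18 + 37 = 55)
O*r(1, -7) = 55*(4 - 4*1 - 4*(-7) - 1/2*(-7)**2 - 1/2*1*(-7)) = 55*(4 - 4 + 28 - 1/2*49 + 7/2) = 55*(4 - 4 + 28 - 49/2 + 7/2) = 55*7 = 385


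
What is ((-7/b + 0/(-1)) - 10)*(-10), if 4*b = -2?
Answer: -40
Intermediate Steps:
b = -1/2 (b = (1/4)*(-2) = -1/2 ≈ -0.50000)
((-7/b + 0/(-1)) - 10)*(-10) = ((-7/(-1/2) + 0/(-1)) - 10)*(-10) = ((-7*(-2) + 0*(-1)) - 10)*(-10) = ((14 + 0) - 10)*(-10) = (14 - 10)*(-10) = 4*(-10) = -40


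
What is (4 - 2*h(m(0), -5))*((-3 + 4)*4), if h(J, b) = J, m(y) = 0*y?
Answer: 16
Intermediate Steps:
m(y) = 0
(4 - 2*h(m(0), -5))*((-3 + 4)*4) = (4 - 2*0)*((-3 + 4)*4) = (4 + 0)*(1*4) = 4*4 = 16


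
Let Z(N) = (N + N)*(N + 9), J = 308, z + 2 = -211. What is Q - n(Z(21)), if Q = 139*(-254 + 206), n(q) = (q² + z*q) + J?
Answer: -1326200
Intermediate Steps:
z = -213 (z = -2 - 211 = -213)
Z(N) = 2*N*(9 + N) (Z(N) = (2*N)*(9 + N) = 2*N*(9 + N))
n(q) = 308 + q² - 213*q (n(q) = (q² - 213*q) + 308 = 308 + q² - 213*q)
Q = -6672 (Q = 139*(-48) = -6672)
Q - n(Z(21)) = -6672 - (308 + (2*21*(9 + 21))² - 426*21*(9 + 21)) = -6672 - (308 + (2*21*30)² - 426*21*30) = -6672 - (308 + 1260² - 213*1260) = -6672 - (308 + 1587600 - 268380) = -6672 - 1*1319528 = -6672 - 1319528 = -1326200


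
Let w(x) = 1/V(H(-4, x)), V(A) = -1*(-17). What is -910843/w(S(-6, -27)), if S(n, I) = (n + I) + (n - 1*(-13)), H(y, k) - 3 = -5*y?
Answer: -15484331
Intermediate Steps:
H(y, k) = 3 - 5*y
V(A) = 17
S(n, I) = 13 + I + 2*n (S(n, I) = (I + n) + (n + 13) = (I + n) + (13 + n) = 13 + I + 2*n)
w(x) = 1/17
-910843/w(S(-6, -27)) = -910843/1/17 = -910843*17 = -15484331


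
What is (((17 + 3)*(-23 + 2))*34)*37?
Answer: -528360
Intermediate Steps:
(((17 + 3)*(-23 + 2))*34)*37 = ((20*(-21))*34)*37 = -420*34*37 = -14280*37 = -528360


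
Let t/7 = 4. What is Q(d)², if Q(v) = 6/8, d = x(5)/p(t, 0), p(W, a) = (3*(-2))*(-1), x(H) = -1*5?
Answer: 9/16 ≈ 0.56250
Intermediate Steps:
t = 28 (t = 7*4 = 28)
x(H) = -5
p(W, a) = 6 (p(W, a) = -6*(-1) = 6)
d = -⅚ (d = -5/6 = -5*⅙ = -⅚ ≈ -0.83333)
Q(v) = ¾ (Q(v) = 6*(⅛) = ¾)
Q(d)² = (¾)² = 9/16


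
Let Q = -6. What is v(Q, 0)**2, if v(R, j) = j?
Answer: 0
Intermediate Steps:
v(Q, 0)**2 = 0**2 = 0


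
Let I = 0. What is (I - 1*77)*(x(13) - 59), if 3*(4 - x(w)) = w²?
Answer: 25718/3 ≈ 8572.7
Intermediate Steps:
x(w) = 4 - w²/3
(I - 1*77)*(x(13) - 59) = (0 - 1*77)*((4 - ⅓*13²) - 59) = (0 - 77)*((4 - ⅓*169) - 59) = -77*((4 - 169/3) - 59) = -77*(-157/3 - 59) = -77*(-334/3) = 25718/3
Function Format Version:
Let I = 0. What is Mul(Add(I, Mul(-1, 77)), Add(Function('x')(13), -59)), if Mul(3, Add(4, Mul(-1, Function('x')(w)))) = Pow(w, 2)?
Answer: Rational(25718, 3) ≈ 8572.7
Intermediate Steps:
Function('x')(w) = Add(4, Mul(Rational(-1, 3), Pow(w, 2)))
Mul(Add(I, Mul(-1, 77)), Add(Function('x')(13), -59)) = Mul(Add(0, Mul(-1, 77)), Add(Add(4, Mul(Rational(-1, 3), Pow(13, 2))), -59)) = Mul(Add(0, -77), Add(Add(4, Mul(Rational(-1, 3), 169)), -59)) = Mul(-77, Add(Add(4, Rational(-169, 3)), -59)) = Mul(-77, Add(Rational(-157, 3), -59)) = Mul(-77, Rational(-334, 3)) = Rational(25718, 3)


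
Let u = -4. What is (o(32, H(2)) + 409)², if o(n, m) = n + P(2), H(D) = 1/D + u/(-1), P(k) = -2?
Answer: 192721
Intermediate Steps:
H(D) = 4 + 1/D (H(D) = 1/D - 4/(-1) = 1/D - 4*(-1) = 1/D + 4 = 4 + 1/D)
o(n, m) = -2 + n (o(n, m) = n - 2 = -2 + n)
(o(32, H(2)) + 409)² = ((-2 + 32) + 409)² = (30 + 409)² = 439² = 192721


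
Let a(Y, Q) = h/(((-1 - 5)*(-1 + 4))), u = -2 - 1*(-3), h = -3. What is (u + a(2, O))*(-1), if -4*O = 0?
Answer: -7/6 ≈ -1.1667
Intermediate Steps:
O = 0 (O = -¼*0 = 0)
u = 1 (u = -2 + 3 = 1)
a(Y, Q) = ⅙ (a(Y, Q) = -3*1/((-1 - 5)*(-1 + 4)) = -3/((-6*3)) = -3/(-18) = -3*(-1/18) = ⅙)
(u + a(2, O))*(-1) = (1 + ⅙)*(-1) = (7/6)*(-1) = -7/6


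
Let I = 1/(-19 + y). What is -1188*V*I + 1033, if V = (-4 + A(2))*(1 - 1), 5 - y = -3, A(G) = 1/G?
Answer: 1033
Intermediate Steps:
y = 8 (y = 5 - 1*(-3) = 5 + 3 = 8)
I = -1/11 (I = 1/(-19 + 8) = 1/(-11) = -1/11 ≈ -0.090909)
V = 0 (V = (-4 + 1/2)*(1 - 1) = (-4 + 1/2)*0 = -7/2*0 = 0)
-1188*V*I + 1033 = -0*(-1)/11 + 1033 = -1188*0 + 1033 = 0 + 1033 = 1033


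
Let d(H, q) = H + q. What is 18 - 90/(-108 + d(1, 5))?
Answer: 321/17 ≈ 18.882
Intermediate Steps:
18 - 90/(-108 + d(1, 5)) = 18 - 90/(-108 + (1 + 5)) = 18 - 90/(-108 + 6) = 18 - 90/(-102) = 18 - 1/102*(-90) = 18 + 15/17 = 321/17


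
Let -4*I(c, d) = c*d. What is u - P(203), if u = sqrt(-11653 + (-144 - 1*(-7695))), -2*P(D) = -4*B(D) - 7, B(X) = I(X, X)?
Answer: 20601 + I*sqrt(4102) ≈ 20601.0 + 64.047*I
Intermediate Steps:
I(c, d) = -c*d/4
B(X) = -X**2/4 (B(X) = -X*X/4 = -X**2/4)
P(D) = 7/2 - D**2/2 (P(D) = -(-(-1)*D**2 - 7)/2 = -(D**2 - 7)/2 = -(-7 + D**2)/2 = 7/2 - D**2/2)
u = I*sqrt(4102) (u = sqrt(-11653 + (-144 + 7695)) = sqrt(-11653 + 7551) = sqrt(-4102) = I*sqrt(4102) ≈ 64.047*I)
u - P(203) = I*sqrt(4102) - (7/2 - 1/2*203**2) = I*sqrt(4102) - (7/2 - 1/2*41209) = I*sqrt(4102) - (7/2 - 41209/2) = I*sqrt(4102) - 1*(-20601) = I*sqrt(4102) + 20601 = 20601 + I*sqrt(4102)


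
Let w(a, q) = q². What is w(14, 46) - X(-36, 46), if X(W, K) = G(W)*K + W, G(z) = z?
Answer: 3808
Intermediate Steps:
X(W, K) = W + K*W (X(W, K) = W*K + W = K*W + W = W + K*W)
w(14, 46) - X(-36, 46) = 46² - (-36)*(1 + 46) = 2116 - (-36)*47 = 2116 - 1*(-1692) = 2116 + 1692 = 3808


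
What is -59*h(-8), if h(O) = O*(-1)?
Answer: -472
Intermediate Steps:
h(O) = -O
-59*h(-8) = -(-59)*(-8) = -59*8 = -472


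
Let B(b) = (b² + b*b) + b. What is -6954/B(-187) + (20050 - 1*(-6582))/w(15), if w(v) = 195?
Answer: 1856252602/13601445 ≈ 136.47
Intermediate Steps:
B(b) = b + 2*b² (B(b) = (b² + b²) + b = 2*b² + b = b + 2*b²)
-6954/B(-187) + (20050 - 1*(-6582))/w(15) = -6954*(-1/(187*(1 + 2*(-187)))) + (20050 - 1*(-6582))/195 = -6954*(-1/(187*(1 - 374))) + (20050 + 6582)*(1/195) = -6954/((-187*(-373))) + 26632*(1/195) = -6954/69751 + 26632/195 = 1856252602/13601445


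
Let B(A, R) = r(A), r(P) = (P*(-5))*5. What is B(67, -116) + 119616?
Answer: 117941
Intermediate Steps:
r(P) = -25*P (r(P) = -5*P*5 = -25*P)
B(A, R) = -25*A
B(67, -116) + 119616 = -25*67 + 119616 = -1675 + 119616 = 117941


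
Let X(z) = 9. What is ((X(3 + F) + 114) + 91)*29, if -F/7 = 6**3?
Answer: 6206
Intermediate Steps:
F = -1512 (F = -7*6**3 = -7*216 = -1512)
((X(3 + F) + 114) + 91)*29 = ((9 + 114) + 91)*29 = (123 + 91)*29 = 214*29 = 6206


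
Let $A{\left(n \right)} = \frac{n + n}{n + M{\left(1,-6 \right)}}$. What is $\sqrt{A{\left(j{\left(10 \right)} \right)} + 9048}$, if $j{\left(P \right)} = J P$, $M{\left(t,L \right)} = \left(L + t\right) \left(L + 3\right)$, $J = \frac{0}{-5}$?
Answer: $2 \sqrt{2262} \approx 95.121$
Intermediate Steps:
$J = 0$ ($J = 0 \left(- \frac{1}{5}\right) = 0$)
$M{\left(t,L \right)} = \left(3 + L\right) \left(L + t\right)$ ($M{\left(t,L \right)} = \left(L + t\right) \left(3 + L\right) = \left(3 + L\right) \left(L + t\right)$)
$j{\left(P \right)} = 0$ ($j{\left(P \right)} = 0 P = 0$)
$A{\left(n \right)} = \frac{2 n}{15 + n}$ ($A{\left(n \right)} = \frac{n + n}{n + \left(\left(-6\right)^{2} + 3 \left(-6\right) + 3 \cdot 1 - 6\right)} = \frac{2 n}{n + \left(36 - 18 + 3 - 6\right)} = \frac{2 n}{n + 15} = \frac{2 n}{15 + n}$)
$\sqrt{A{\left(j{\left(10 \right)} \right)} + 9048} = \sqrt{2 \cdot 0 \frac{1}{15 + 0} + 9048} = \sqrt{2 \cdot 0 \cdot \frac{1}{15} + 9048} = \sqrt{0 + 9048} = \sqrt{9048} = 2 \sqrt{2262}$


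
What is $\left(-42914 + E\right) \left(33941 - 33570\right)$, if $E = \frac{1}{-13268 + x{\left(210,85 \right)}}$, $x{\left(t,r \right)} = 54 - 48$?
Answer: $- \frac{211145548999}{13262} \approx -1.5921 \cdot 10^{7}$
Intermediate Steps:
$x{\left(t,r \right)} = 6$ ($x{\left(t,r \right)} = 54 - 48 = 6$)
$E = - \frac{1}{13262}$ ($E = \frac{1}{-13268 + 6} = \frac{1}{-13262} = - \frac{1}{13262} \approx -7.5403 \cdot 10^{-5}$)
$\left(-42914 + E\right) \left(33941 - 33570\right) = \left(-42914 - \frac{1}{13262}\right) \left(33941 - 33570\right) = \left(- \frac{569125469}{13262}\right) 371 = - \frac{211145548999}{13262}$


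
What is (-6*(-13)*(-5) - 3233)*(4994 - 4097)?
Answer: -3249831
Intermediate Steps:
(-6*(-13)*(-5) - 3233)*(4994 - 4097) = (78*(-5) - 3233)*897 = (-390 - 3233)*897 = -3623*897 = -3249831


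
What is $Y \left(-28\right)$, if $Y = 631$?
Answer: $-17668$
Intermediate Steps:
$Y \left(-28\right) = 631 \left(-28\right) = -17668$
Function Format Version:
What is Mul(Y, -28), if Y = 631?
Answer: -17668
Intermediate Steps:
Mul(Y, -28) = Mul(631, -28) = -17668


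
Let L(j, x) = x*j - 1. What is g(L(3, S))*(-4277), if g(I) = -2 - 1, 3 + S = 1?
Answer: 12831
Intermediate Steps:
S = -2 (S = -3 + 1 = -2)
L(j, x) = -1 + j*x (L(j, x) = j*x - 1 = -1 + j*x)
g(I) = -3
g(L(3, S))*(-4277) = -3*(-4277) = 12831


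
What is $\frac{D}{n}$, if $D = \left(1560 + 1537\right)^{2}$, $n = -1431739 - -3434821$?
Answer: $\frac{9591409}{2003082} \approx 4.7883$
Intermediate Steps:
$n = 2003082$ ($n = -1431739 + 3434821 = 2003082$)
$D = 9591409$ ($D = 3097^{2} = 9591409$)
$\frac{D}{n} = \frac{9591409}{2003082}$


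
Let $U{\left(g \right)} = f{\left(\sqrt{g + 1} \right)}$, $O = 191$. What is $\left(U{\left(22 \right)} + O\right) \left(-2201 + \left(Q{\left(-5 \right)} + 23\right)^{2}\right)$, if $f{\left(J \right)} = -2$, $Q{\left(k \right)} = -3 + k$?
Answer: $-373464$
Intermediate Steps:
$U{\left(g \right)} = -2$
$\left(U{\left(22 \right)} + O\right) \left(-2201 + \left(Q{\left(-5 \right)} + 23\right)^{2}\right) = \left(-2 + 191\right) \left(-2201 + \left(\left(-3 - 5\right) + 23\right)^{2}\right) = 189 \left(-2201 + \left(-8 + 23\right)^{2}\right) = 189 \left(-2201 + 15^{2}\right) = 189 \left(-2201 + 225\right) = 189 \left(-1976\right) = -373464$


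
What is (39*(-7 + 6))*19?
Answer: -741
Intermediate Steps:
(39*(-7 + 6))*19 = (39*(-1))*19 = -39*19 = -741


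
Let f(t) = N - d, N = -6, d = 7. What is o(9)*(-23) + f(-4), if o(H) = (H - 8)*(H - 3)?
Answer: -151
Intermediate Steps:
o(H) = (-8 + H)*(-3 + H)
f(t) = -13 (f(t) = -6 - 1*7 = -6 - 7 = -13)
o(9)*(-23) + f(-4) = (24 + 9² - 11*9)*(-23) - 13 = (24 + 81 - 99)*(-23) - 13 = 6*(-23) - 13 = -138 - 13 = -151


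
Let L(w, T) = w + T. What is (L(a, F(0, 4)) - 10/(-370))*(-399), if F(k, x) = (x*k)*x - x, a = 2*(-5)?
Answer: 206283/37 ≈ 5575.2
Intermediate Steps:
a = -10
F(k, x) = -x + k*x² (F(k, x) = (k*x)*x - x = k*x² - x = -x + k*x²)
L(w, T) = T + w
(L(a, F(0, 4)) - 10/(-370))*(-399) = ((4*(-1 + 0*4) - 10) - 10/(-370))*(-399) = ((4*(-1 + 0) - 10) - 10*(-1)/370)*(-399) = ((4*(-1) - 10) - 1*(-1/37))*(-399) = ((-4 - 10) + 1/37)*(-399) = (-14 + 1/37)*(-399) = -517/37*(-399) = 206283/37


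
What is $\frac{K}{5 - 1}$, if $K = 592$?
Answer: $148$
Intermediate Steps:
$\frac{K}{5 - 1} = \frac{592}{5 - 1} = \frac{592}{4} = 592 \cdot \frac{1}{4} = 148$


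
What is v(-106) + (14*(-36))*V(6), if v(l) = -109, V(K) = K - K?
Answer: -109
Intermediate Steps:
V(K) = 0
v(-106) + (14*(-36))*V(6) = -109 + (14*(-36))*0 = -109 - 504*0 = -109 + 0 = -109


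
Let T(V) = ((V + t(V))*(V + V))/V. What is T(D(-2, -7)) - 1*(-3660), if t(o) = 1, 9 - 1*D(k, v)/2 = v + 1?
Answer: 3722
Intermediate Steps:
D(k, v) = 16 - 2*v (D(k, v) = 18 - 2*(v + 1) = 18 - 2*(1 + v) = 18 + (-2 - 2*v) = 16 - 2*v)
T(V) = 2 + 2*V (T(V) = ((V + 1)*(V + V))/V = ((1 + V)*(2*V))/V = (2*V*(1 + V))/V = 2 + 2*V)
T(D(-2, -7)) - 1*(-3660) = (2 + 2*(16 - 2*(-7))) - 1*(-3660) = (2 + 2*(16 + 14)) + 3660 = (2 + 2*30) + 3660 = (2 + 60) + 3660 = 62 + 3660 = 3722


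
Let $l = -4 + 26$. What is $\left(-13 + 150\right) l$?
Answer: $3014$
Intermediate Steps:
$l = 22$
$\left(-13 + 150\right) l = \left(-13 + 150\right) 22 = 137 \cdot 22 = 3014$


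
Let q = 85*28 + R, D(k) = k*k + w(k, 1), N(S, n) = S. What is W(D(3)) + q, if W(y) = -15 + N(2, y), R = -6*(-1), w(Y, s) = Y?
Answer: 2373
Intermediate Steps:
R = 6
D(k) = k + k² (D(k) = k*k + k = k² + k = k + k²)
W(y) = -13 (W(y) = -15 + 2 = -13)
q = 2386 (q = 85*28 + 6 = 2380 + 6 = 2386)
W(D(3)) + q = -13 + 2386 = 2373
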